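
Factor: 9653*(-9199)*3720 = -2^3*3^1*5^1*7^2 * 31^1*197^1*9199^1 =- 330328362840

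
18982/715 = 18982/715 = 26.55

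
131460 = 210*626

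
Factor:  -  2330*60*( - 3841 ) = 536971800 = 2^3*3^1*5^2 * 23^1*167^1 * 233^1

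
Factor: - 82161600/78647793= - 27387200/26215931 = - 2^6*5^2*7^( - 2)*17117^1 * 535019^(  -  1)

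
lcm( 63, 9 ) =63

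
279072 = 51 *5472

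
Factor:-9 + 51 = 2^1*3^1* 7^1 = 42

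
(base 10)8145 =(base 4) 1333101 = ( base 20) 1075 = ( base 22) gi5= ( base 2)1111111010001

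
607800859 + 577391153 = 1185192012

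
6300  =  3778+2522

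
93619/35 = 93619/35 = 2674.83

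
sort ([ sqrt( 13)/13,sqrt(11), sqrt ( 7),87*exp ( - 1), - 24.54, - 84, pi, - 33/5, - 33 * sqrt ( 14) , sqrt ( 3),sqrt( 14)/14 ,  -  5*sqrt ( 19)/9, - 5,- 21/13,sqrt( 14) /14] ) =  [ - 33*sqrt( 14), - 84, - 24.54,  -  33/5,- 5, - 5*sqrt( 19)/9, - 21/13, sqrt(14)/14,sqrt( 14 ) /14,sqrt(13)/13,sqrt(3 ), sqrt( 7),pi, sqrt( 11),87*exp( - 1)]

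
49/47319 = 49/47319 = 0.00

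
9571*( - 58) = -555118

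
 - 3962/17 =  - 3962/17   =  - 233.06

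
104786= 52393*2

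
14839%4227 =2158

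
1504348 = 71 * 21188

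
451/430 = 451/430 = 1.05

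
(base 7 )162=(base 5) 333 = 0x5D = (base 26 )3F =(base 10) 93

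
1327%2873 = 1327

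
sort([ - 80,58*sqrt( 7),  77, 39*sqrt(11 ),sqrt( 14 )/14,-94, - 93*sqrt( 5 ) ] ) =[ - 93 * sqrt(5 ) , - 94,-80,  sqrt(14 )/14,77,  39*sqrt( 11),58*sqrt(7)]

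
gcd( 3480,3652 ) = 4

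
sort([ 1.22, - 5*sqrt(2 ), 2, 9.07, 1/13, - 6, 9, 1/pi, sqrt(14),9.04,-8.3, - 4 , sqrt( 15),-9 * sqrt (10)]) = [ - 9 *sqrt(10), - 8.3, - 5*sqrt(2), - 6, -4,1/13, 1/pi,1.22, 2,sqrt ( 14 ) , sqrt( 15), 9,9.04, 9.07 ] 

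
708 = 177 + 531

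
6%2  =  0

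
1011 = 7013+  -  6002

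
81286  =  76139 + 5147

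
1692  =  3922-2230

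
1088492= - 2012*(  -  541 )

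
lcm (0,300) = 0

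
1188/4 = 297 = 297.00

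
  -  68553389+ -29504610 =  - 98057999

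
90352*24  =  2168448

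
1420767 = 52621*27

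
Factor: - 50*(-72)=3600 = 2^4*3^2*5^2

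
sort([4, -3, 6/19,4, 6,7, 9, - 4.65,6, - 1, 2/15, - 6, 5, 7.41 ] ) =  [ - 6, - 4.65, - 3, - 1, 2/15, 6/19,4, 4, 5, 6,6,7, 7.41,9 ]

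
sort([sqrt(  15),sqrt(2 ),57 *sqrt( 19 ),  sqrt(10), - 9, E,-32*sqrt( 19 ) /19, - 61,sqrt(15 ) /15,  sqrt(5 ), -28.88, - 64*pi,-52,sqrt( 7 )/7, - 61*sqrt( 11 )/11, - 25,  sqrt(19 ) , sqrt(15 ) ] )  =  [-64*pi, - 61,-52,-28.88, - 25, - 61*sqrt( 11 )/11, - 9, -32*sqrt(19)/19,sqrt(15 )/15,sqrt (7) /7,sqrt(2),sqrt(5 ), E, sqrt( 10) , sqrt( 15),sqrt( 15),sqrt( 19 ),57*sqrt( 19) ] 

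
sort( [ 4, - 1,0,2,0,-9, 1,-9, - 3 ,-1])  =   [-9, -9,-3, - 1, - 1,  0,0, 1, 2, 4 ]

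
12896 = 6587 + 6309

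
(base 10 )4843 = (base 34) 46f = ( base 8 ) 11353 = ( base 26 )747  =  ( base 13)2287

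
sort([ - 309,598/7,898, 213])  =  [ - 309, 598/7,213, 898 ]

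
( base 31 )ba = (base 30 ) BL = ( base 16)15f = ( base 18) 119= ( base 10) 351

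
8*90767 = 726136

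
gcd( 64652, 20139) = 7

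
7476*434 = 3244584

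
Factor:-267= - 3^1*89^1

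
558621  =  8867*63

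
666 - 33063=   -  32397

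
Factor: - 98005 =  - 5^1*17^1*1153^1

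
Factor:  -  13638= - 2^1*3^1 * 2273^1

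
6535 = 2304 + 4231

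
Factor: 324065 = 5^1*7^1*47^1*197^1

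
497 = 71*7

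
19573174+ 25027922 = 44601096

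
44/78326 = 22/39163 = 0.00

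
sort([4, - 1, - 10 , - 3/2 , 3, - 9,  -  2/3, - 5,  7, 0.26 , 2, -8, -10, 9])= [ - 10 , - 10,-9, - 8, - 5, - 3/2, -1, - 2/3,0.26, 2 , 3  ,  4,7, 9 ] 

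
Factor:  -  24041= - 29^1*829^1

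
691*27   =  18657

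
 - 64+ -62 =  - 126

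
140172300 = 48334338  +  91837962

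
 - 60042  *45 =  - 2701890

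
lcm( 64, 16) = 64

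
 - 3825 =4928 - 8753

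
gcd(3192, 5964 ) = 84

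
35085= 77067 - 41982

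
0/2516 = 0 = 0.00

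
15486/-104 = - 149 + 5/52 = - 148.90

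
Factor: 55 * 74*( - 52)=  - 211640 = - 2^3*5^1*11^1*13^1*37^1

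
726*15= 10890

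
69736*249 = 17364264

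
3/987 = 1/329 = 0.00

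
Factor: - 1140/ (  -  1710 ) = 2^1*3^( - 1) = 2/3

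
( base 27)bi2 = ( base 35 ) 6x2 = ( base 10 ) 8507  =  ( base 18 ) 184B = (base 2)10000100111011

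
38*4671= 177498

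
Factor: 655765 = 5^1*11^1*11923^1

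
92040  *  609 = 56052360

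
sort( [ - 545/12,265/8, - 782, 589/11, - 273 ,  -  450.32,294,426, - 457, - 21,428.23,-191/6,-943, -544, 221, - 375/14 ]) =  [ - 943, - 782,-544  , - 457,-450.32, - 273,-545/12, - 191/6, - 375/14, - 21,265/8,589/11,221,294,  426,428.23 ]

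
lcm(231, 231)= 231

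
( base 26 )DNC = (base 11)7074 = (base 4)2102312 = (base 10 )9398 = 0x24b6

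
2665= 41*65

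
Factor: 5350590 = 2^1*3^3*5^1*7^1*19^1*149^1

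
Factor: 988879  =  41^1* 89^1 *271^1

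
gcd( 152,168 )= 8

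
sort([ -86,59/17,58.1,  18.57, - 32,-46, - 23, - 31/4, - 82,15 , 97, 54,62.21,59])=[ -86,-82, - 46, - 32,-23,-31/4 , 59/17, 15,18.57,54, 58.1,59,62.21,97 ]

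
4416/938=4+332/469  =  4.71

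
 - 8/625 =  - 8/625=- 0.01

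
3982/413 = 9 + 265/413 = 9.64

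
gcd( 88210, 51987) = 1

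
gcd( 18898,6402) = 22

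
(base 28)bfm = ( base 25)ECG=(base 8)21552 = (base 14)3438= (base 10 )9066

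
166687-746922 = - 580235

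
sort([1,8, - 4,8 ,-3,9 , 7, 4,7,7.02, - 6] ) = [ - 6, - 4, - 3,1,4,7,7,7.02,8,8,  9 ]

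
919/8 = 919/8 = 114.88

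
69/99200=69/99200 =0.00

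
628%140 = 68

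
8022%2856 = 2310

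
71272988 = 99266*718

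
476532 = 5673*84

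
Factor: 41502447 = 3^2*7^1*461^1*1429^1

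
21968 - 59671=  - 37703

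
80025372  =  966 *82842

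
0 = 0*3215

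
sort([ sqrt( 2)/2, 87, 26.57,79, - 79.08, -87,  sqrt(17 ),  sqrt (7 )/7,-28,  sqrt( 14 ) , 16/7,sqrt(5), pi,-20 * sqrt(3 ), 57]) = [ - 87, - 79.08,  -  20 * sqrt( 3 ),  -  28, sqrt (7 )/7, sqrt( 2 )/2 , sqrt(5 ),16/7,  pi, sqrt(14),sqrt( 17 ),  26.57,57,79, 87 ] 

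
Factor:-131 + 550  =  419 = 419^1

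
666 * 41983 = 27960678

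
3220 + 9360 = 12580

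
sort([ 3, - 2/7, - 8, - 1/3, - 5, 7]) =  [ -8,-5, -1/3, -2/7,3, 7 ]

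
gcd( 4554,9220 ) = 2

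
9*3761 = 33849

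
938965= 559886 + 379079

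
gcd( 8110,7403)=1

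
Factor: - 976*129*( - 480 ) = 60433920 = 2^9*3^2*5^1*43^1  *61^1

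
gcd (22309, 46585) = 7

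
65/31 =65/31 =2.10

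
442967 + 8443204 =8886171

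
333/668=333/668= 0.50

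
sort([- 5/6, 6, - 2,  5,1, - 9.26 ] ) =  [-9.26,-2 ,  -  5/6,1,5,6 ] 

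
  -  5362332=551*(-9732) 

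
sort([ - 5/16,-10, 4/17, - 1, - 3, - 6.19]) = [ - 10,  -  6.19, - 3, - 1 ,- 5/16, 4/17 ] 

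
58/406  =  1/7 = 0.14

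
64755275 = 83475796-18720521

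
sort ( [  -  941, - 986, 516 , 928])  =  [  -  986 , - 941,516,928]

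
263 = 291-28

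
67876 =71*956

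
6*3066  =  18396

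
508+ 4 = 512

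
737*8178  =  6027186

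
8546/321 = 26 + 200/321 = 26.62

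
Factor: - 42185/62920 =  - 2^(-3)*11^( - 1)*59^1   =  - 59/88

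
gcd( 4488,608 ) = 8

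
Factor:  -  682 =-2^1*11^1*  31^1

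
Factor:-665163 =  - 3^2*73907^1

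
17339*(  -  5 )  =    -  86695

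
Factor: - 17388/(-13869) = 84/67  =  2^2*3^1*7^1  *  67^(  -  1)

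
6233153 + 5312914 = 11546067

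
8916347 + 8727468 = 17643815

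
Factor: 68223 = 3^1*22741^1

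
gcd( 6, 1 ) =1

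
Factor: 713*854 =608902 = 2^1*7^1*23^1*31^1*61^1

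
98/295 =98/295 = 0.33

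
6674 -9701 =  - 3027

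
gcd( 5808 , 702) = 6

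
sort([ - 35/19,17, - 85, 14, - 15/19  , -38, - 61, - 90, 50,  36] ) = [-90 , - 85, - 61, - 38,-35/19, -15/19, 14,17,  36 , 50]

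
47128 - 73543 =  - 26415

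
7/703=7/703= 0.01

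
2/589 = 2/589 = 0.00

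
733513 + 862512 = 1596025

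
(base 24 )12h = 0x281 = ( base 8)1201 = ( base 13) 3a4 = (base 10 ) 641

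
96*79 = 7584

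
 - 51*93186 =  - 4752486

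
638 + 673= 1311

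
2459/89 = 27 + 56/89 =27.63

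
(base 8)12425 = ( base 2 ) 1010100010101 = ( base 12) 3159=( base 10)5397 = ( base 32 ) 58l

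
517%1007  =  517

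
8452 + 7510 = 15962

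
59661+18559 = 78220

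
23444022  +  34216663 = 57660685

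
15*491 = 7365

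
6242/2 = 3121 = 3121.00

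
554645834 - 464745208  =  89900626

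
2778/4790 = 1389/2395 = 0.58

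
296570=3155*94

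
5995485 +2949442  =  8944927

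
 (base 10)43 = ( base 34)19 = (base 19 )25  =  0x2b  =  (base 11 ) 3a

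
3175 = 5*635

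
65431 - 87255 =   -  21824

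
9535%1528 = 367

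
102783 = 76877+25906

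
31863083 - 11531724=20331359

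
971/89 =971/89 =10.91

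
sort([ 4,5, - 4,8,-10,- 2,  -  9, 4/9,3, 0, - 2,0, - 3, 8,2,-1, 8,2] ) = [ - 10, - 9,-4, - 3,-2,-2, - 1,0, 0,4/9,2,2, 3,4, 5 , 8, 8, 8 ]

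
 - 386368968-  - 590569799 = 204200831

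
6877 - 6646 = 231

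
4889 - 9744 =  -4855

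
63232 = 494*128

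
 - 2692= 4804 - 7496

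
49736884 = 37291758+12445126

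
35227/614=57 + 229/614 = 57.37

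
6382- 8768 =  -2386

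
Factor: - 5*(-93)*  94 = 2^1 * 3^1*5^1*31^1*47^1 = 43710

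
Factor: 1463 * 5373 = 3^3*7^1*11^1 *19^1  *199^1 = 7860699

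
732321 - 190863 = 541458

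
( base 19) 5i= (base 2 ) 1110001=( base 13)89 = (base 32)3h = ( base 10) 113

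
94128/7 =13446 + 6/7 = 13446.86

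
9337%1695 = 862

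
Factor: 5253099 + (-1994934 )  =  3^1* 5^1*83^1 * 2617^1 = 3258165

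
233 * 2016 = 469728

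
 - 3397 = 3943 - 7340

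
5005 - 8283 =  - 3278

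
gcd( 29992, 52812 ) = 652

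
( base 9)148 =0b1111101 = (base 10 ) 125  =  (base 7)236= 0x7D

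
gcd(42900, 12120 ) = 60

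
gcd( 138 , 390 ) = 6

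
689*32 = 22048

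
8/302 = 4/151 = 0.03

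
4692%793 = 727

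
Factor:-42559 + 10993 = -31566 = - 2^1*3^1*5261^1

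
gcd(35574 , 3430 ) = 98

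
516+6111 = 6627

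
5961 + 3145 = 9106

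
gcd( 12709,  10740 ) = 179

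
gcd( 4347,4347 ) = 4347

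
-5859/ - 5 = 1171 + 4/5  =  1171.80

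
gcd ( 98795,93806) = 1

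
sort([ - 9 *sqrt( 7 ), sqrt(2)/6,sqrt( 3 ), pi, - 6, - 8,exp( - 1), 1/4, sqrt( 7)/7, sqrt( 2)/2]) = [ - 9 * sqrt( 7), - 8, -6, sqrt ( 2 ) /6, 1/4, exp( - 1 ), sqrt (7) /7 , sqrt( 2)/2, sqrt(3),pi]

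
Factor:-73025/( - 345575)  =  127/601 =127^1 * 601^( - 1)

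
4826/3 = 1608 + 2/3 = 1608.67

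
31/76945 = 31/76945 = 0.00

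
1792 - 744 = 1048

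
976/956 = 1 + 5/239 = 1.02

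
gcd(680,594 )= 2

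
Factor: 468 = 2^2*3^2*13^1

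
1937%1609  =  328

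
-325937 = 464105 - 790042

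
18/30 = 3/5 = 0.60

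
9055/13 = 696 + 7/13 = 696.54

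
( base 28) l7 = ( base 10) 595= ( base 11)4A1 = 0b1001010011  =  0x253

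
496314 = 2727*182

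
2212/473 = 4  +  320/473 = 4.68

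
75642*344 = 26020848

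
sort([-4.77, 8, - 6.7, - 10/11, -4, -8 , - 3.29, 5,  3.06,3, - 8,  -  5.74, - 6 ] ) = [  -  8 , - 8,  -  6.7 ,- 6, - 5.74, - 4.77, - 4,-3.29, - 10/11,  3,3.06, 5,8]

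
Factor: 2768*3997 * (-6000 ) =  - 66382176000= - 2^8*3^1*5^3 * 7^1*173^1*571^1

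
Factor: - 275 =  - 5^2 *11^1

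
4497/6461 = 4497/6461 = 0.70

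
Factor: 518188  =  2^2*11^1*11777^1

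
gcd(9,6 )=3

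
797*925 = 737225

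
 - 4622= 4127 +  - 8749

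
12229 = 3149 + 9080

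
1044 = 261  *4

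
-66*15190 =-1002540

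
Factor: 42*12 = 2^3*3^2*7^1 = 504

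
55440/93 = 596 + 4/31 = 596.13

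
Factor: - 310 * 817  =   - 2^1*5^1 * 19^1*31^1*43^1 = - 253270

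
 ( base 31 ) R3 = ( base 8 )1510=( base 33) PF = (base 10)840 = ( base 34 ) OO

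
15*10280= 154200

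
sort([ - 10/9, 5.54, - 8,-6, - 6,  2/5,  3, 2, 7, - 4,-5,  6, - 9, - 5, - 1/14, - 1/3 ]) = [- 9,-8, - 6, - 6,- 5,-5, - 4 , - 10/9,-1/3,- 1/14, 2/5 , 2,3 , 5.54, 6, 7 ] 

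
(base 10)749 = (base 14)3b7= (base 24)175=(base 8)1355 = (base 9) 1022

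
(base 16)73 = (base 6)311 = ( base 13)8b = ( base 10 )115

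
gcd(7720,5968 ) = 8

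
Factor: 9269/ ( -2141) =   -  13^1*23^1*31^1*2141^( - 1)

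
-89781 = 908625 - 998406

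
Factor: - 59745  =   - 3^1*5^1 *7^1*569^1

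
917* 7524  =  6899508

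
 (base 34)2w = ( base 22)4c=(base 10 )100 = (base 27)3j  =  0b1100100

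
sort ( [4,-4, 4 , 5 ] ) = [ - 4, 4, 4,5 ] 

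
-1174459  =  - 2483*473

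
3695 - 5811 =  - 2116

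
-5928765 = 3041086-8969851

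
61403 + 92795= 154198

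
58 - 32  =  26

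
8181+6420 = 14601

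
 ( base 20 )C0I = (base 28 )642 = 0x12D2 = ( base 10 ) 4818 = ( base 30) 5ai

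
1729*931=1609699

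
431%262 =169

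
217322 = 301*722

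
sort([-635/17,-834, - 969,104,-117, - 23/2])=[-969, - 834, - 117,-635/17 , - 23/2,104] 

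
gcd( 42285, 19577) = 1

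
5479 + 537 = 6016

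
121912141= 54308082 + 67604059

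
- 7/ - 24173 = 7/24173 = 0.00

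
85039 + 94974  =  180013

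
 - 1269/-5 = 253+ 4/5 = 253.80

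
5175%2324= 527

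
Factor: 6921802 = 2^1 * 181^1 * 19121^1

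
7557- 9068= - 1511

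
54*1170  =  63180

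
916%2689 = 916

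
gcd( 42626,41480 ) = 2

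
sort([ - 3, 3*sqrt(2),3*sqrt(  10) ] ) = [-3, 3* sqrt ( 2 ), 3*sqrt(10 ) ]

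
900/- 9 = - 100/1=-100.00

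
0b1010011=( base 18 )4b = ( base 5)313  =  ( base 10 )83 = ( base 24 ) 3B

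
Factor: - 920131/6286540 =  - 2^(  -  2 )*5^( - 1)*13^(-1)*601^1*1531^1*24179^( - 1)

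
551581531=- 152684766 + 704266297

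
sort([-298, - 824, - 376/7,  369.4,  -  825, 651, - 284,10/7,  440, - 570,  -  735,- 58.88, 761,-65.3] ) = [ - 825, - 824,-735,-570, - 298, - 284, - 65.3,  -  58.88, - 376/7, 10/7, 369.4,440, 651 , 761 ] 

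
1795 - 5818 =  -4023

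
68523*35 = 2398305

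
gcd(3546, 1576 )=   394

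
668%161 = 24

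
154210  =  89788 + 64422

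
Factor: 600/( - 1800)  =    -  1/3=   -  3^( - 1)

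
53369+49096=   102465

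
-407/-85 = 4 + 67/85 = 4.79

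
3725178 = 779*4782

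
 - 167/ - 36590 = 167/36590 = 0.00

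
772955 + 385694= 1158649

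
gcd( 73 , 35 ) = 1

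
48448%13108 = 9124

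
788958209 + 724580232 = 1513538441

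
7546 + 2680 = 10226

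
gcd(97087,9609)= 1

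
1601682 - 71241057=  - 69639375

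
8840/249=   8840/249 =35.50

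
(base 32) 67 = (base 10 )199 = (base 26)7h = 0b11000111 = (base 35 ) 5o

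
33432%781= 630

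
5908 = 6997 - 1089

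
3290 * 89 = 292810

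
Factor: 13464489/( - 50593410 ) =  - 4488163/16864470=- 2^( - 1 )*3^(  -  3 )*5^( - 1)*7^( - 1 )*8923^(-1)*4488163^1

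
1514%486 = 56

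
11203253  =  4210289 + 6992964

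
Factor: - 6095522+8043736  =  1948214=2^1*974107^1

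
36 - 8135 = -8099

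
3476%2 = 0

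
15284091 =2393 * 6387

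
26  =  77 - 51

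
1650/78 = 21 + 2/13  =  21.15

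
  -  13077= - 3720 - 9357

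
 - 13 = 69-82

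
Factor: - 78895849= - 41^1*1924289^1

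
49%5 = 4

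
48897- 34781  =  14116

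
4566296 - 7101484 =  - 2535188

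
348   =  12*29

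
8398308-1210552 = 7187756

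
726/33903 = 242/11301 = 0.02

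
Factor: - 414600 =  - 2^3 * 3^1 * 5^2 * 691^1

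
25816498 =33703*766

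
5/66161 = 5/66161 = 0.00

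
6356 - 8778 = -2422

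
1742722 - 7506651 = -5763929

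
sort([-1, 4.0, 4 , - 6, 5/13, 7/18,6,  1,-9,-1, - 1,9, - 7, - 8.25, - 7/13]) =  [ -9, - 8.25,-7, - 6, - 1,  -  1, - 1,-7/13,5/13 , 7/18,1 , 4.0,4 , 6,9]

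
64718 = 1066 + 63652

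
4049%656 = 113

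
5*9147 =45735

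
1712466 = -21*(  -  81546 )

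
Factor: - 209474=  - 2^1*17^1*61^1*101^1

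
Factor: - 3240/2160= -2^( - 1) * 3^1 = - 3/2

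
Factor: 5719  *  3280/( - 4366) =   -  9379160/2183 = - 2^3*5^1*7^1*19^1*37^(-1 )*41^1*43^1*59^(  -  1)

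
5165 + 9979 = 15144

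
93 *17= 1581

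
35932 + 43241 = 79173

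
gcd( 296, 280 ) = 8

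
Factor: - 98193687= -3^1*73^1*448373^1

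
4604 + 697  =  5301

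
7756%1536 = 76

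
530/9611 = 530/9611= 0.06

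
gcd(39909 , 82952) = 1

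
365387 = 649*563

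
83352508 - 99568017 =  - 16215509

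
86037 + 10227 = 96264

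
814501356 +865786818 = 1680288174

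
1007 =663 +344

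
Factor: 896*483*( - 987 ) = -427142016 = -  2^7*3^2*7^3*23^1*47^1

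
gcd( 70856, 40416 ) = 8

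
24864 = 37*672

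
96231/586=164 + 127/586 = 164.22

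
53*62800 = 3328400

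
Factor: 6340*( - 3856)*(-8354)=204230572160 = 2^7*5^1 * 241^1*317^1*4177^1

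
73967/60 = 1232 + 47/60 = 1232.78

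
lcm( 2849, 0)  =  0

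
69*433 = 29877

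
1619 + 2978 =4597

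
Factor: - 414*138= -2^2*3^3* 23^2 = -57132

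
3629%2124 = 1505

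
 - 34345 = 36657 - 71002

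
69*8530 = 588570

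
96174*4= 384696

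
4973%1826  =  1321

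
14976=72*208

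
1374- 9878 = - 8504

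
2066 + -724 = 1342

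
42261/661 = 63 + 618/661 = 63.93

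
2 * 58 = 116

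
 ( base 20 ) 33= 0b111111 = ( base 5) 223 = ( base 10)63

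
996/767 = 1+229/767 = 1.30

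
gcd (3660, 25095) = 15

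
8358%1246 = 882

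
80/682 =40/341 = 0.12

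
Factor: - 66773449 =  - 66773449^1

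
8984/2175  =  8984/2175 = 4.13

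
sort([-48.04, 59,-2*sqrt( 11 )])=[- 48.04 ,-2  *  sqrt(11),59]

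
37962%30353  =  7609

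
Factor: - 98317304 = - 2^3*127^1*96769^1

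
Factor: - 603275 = -5^2*59^1*409^1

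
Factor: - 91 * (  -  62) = 2^1*7^1*13^1*31^1 =5642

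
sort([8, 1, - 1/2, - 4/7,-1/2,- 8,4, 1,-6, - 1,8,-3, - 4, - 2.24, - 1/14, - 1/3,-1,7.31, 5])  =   [ - 8 , - 6  , - 4, - 3, - 2.24, - 1, - 1 , - 4/7,-1/2,-1/2, - 1/3, - 1/14, 1, 1, 4,5, 7.31 , 8, 8] 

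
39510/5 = 7902 = 7902.00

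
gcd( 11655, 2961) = 63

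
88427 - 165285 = - 76858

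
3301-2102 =1199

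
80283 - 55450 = 24833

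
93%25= 18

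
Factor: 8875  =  5^3* 71^1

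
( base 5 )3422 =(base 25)JC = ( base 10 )487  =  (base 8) 747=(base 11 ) 403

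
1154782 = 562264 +592518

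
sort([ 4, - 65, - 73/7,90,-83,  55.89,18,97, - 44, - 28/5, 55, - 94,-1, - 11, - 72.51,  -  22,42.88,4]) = [ - 94  , - 83,-72.51, - 65, - 44, - 22, - 11, - 73/7, - 28/5, - 1,4,  4,18, 42.88,55,  55.89, 90 , 97 ]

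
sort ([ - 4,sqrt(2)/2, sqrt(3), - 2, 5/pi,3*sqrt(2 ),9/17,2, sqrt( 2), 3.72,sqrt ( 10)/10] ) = [ - 4, - 2,sqrt ( 10)/10, 9/17,sqrt(2) /2, sqrt( 2 ), 5/pi, sqrt(3 ), 2,3.72, 3*sqrt(2 )] 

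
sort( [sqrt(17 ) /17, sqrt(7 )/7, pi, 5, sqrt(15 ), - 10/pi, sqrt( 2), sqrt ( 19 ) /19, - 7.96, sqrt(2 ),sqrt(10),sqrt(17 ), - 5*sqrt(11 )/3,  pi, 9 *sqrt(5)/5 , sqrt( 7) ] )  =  [  -  7.96, - 5 * sqrt(11)/3,-10/pi,sqrt(19 ) /19, sqrt( 17 ) /17, sqrt( 7 ) /7, sqrt( 2) , sqrt(2), sqrt( 7),pi, pi, sqrt(10), sqrt( 15),  9 * sqrt (5 ) /5, sqrt( 17),5]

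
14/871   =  14/871 = 0.02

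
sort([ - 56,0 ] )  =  [ - 56 , 0 ] 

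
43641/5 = 43641/5  =  8728.20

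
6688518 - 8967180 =- 2278662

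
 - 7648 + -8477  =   - 16125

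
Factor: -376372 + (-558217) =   -  934589= - 89^1*10501^1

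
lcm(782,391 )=782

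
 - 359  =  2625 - 2984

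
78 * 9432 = 735696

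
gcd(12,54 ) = 6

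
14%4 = 2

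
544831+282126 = 826957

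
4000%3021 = 979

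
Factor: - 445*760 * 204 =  - 2^5*3^1*5^2 * 17^1*19^1*89^1  =  - 68992800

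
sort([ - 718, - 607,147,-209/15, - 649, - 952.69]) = [ - 952.69, - 718,-649, - 607, - 209/15,147 ] 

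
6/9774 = 1/1629 = 0.00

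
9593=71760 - 62167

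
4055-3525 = 530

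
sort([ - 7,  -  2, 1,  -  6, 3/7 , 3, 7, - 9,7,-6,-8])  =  [-9,-8,-7, - 6 ,  -  6,  -  2, 3/7,1, 3,  7,7 ]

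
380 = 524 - 144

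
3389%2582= 807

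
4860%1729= 1402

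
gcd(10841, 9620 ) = 37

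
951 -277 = 674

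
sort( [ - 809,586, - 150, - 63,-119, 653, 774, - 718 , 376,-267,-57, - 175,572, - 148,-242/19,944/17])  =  [  -  809,-718,- 267,-175, - 150,-148, - 119, - 63,-57, - 242/19,944/17, 376,572,586,653, 774]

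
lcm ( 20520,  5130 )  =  20520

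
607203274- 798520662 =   -  191317388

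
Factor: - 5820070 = - 2^1*5^1*409^1*1423^1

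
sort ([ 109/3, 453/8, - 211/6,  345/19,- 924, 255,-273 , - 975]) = [-975 , - 924, - 273, - 211/6,345/19, 109/3, 453/8, 255 ]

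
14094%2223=756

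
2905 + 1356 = 4261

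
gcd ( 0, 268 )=268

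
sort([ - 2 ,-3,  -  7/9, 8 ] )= [-3, - 2,  -  7/9,8 ] 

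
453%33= 24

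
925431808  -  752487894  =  172943914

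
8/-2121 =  - 1 + 2113/2121 = - 0.00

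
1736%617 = 502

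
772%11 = 2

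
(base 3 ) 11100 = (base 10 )117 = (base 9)140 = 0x75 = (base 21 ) 5C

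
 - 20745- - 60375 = 39630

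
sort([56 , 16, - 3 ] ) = [ - 3,  16,56]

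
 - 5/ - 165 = 1/33 = 0.03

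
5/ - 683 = -1+678/683 = - 0.01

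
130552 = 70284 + 60268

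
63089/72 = 63089/72  =  876.24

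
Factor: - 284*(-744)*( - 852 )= -180024192 = - 2^7*3^2*31^1*71^2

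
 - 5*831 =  - 4155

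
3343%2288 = 1055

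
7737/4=1934 + 1/4=1934.25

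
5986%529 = 167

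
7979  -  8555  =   - 576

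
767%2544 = 767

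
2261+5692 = 7953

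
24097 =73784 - 49687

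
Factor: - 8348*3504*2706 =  - 2^7 * 3^2 * 11^1*41^1 * 73^1*2087^1 = - 79154266752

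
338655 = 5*67731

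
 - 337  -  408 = - 745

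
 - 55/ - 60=11/12 = 0.92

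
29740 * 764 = 22721360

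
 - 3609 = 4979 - 8588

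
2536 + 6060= 8596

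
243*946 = 229878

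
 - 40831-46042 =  - 86873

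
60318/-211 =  - 60318/211=- 285.87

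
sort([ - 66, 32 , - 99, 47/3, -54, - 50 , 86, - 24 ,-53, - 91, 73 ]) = [ - 99, - 91, - 66, - 54, - 53,  -  50 ,-24 , 47/3,32 , 73 , 86 ] 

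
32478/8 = 16239/4 = 4059.75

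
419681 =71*5911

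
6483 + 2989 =9472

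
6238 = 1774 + 4464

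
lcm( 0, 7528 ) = 0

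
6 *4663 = 27978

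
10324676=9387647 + 937029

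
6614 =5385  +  1229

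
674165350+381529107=1055694457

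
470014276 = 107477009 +362537267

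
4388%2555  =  1833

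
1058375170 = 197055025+861320145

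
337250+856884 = 1194134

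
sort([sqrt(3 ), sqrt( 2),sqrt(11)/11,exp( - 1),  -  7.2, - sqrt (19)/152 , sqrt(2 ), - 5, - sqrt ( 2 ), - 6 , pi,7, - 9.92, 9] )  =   [ - 9.92,- 7.2, - 6, - 5, - sqrt( 2), - sqrt( 19)/152, sqrt( 11)/11,exp( - 1 ),sqrt( 2), sqrt(2 ), sqrt ( 3),pi, 7, 9] 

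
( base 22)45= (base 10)93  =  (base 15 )63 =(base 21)49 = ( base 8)135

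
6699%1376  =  1195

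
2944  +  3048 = 5992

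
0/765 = 0 = 0.00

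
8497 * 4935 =41932695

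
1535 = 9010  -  7475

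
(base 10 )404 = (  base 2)110010100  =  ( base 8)624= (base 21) J5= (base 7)1115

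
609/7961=609/7961 = 0.08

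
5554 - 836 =4718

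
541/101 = 5 + 36/101  =  5.36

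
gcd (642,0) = 642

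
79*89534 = 7073186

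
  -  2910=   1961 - 4871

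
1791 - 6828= - 5037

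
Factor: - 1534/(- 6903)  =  2/9 = 2^1 *3^(-2)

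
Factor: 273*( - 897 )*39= -9550359 = -3^3*7^1*13^3*23^1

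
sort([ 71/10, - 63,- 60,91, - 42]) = [ - 63, - 60, -42,71/10,91]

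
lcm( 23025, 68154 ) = 1703850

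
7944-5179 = 2765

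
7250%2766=1718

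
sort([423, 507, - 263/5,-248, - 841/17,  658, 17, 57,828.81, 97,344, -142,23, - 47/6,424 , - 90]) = [ - 248, - 142, -90, - 263/5, - 841/17 , - 47/6,17, 23 , 57 , 97,344,  423, 424 , 507,658,828.81]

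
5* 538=2690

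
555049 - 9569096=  - 9014047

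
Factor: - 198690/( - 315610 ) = 537/853=3^1*179^1*853^(  -  1)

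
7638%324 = 186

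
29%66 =29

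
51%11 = 7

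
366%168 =30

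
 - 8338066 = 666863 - 9004929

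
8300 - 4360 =3940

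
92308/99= 92308/99 = 932.40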